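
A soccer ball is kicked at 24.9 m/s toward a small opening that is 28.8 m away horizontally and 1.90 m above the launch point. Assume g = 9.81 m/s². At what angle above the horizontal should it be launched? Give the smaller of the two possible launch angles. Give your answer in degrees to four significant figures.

17.57°

Trajectory: y = x tanθ − g x² (1 + tan²θ)/(2v₀²). With x = 28.8, y = 1.90, v₀ = 24.9, g = 9.81:
6.562 tan²θ − 28.8 tanθ + (8.462) = 0.
tanθ = [28.8 ± √(28.8² − 4 × 6.562 × (8.462))] / (2 × 6.562) = (28.8 ± 24.64) / 13.12, giving tanθ = 0.3167 or 4.072.
θ = 17.57° or 76.20°; the smaller is 17.57°.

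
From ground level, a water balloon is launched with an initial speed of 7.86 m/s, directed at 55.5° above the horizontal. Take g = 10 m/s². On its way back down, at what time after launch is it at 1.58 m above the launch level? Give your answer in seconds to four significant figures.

0.9696 s

Components: vₓ = 7.860 cos 55.5° = 4.452 m/s, v_y0 = 7.860 sin 55.5° = 6.478 m/s.
Height y(t) = 6.478 t − 5.000 t² = 1.58 gives 5.000 t² − 6.478 t + 1.58 = 0.
Quadratic formula: t = (6.478 ± √10.360) / 10.0 = (6.478 ± 3.219) / 10.0 → t = 0.3259 s or 0.9696 s.
The descending-branch root is 0.9696 s.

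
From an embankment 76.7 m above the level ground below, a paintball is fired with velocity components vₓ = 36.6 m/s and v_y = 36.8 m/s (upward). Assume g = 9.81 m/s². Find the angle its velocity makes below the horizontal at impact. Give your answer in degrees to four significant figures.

The projectile lands when y = 76.7 + (36.80) t − ½·9.81·t² = 0. Positive root: t = (36.80 + √(36.80² + 2·9.81·76.7)) / 9.81 = (36.80 + 53.47) / 9.81 = 9.202 s.
At impact: v_y = v_y0 − g t = −53.47 m/s; vₓ = 36.60 m/s.
Angle below horizontal: arctan(|v_y|/vₓ) = arctan(53.47/36.60) = 55.61°.

55.61°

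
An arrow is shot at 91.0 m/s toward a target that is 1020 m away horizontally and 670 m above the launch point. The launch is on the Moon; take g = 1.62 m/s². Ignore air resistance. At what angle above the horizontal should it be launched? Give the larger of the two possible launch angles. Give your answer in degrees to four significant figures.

83.80°

Trajectory: y = x tanθ − g x² (1 + tan²θ)/(2v₀²). With x = 1020, y = 670, v₀ = 91.0, g = 1.62:
101.8 tan²θ − 1020 tanθ + (771.8) = 0.
tanθ = [1020 ± √(1020² − 4 × 101.8 × (771.8))] / (2 × 101.8) = (1020 ± 852.2) / 203.5, giving tanθ = 0.8244 or 9.199.
θ = 39.50° or 83.80°; the larger is 83.80°.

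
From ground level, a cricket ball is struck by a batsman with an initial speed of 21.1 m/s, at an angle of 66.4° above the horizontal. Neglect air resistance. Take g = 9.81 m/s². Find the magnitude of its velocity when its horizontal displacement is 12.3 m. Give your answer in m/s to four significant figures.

vₓ = 21.10 cos 66.4° = 8.447 m/s; v_y0 = 21.10 sin 66.4° = 19.34 m/s.
x = vₓ t ⇒ t = 12.3/8.447 = 1.456 s.
Vertical velocity there: v_y = v_y0 − g t = 19.34 − 9.81 × 1.456 = 5.051 m/s.
Speed: √(vₓ² + v_y²) = √(8.447² + 5.051²) = 9.842 m/s.

9.842 m/s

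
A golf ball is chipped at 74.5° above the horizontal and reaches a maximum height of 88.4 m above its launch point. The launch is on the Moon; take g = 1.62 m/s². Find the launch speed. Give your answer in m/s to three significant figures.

17.6 m/s

At the peak v_y = 0, so v_y0 = √(2gH) = √(2 × 1.62 × 88.4) = 16.92 m/s.
v_y0 = v₀ sin θ ⇒ v₀ = 16.92 / sin 74.5° = 17.56 m/s.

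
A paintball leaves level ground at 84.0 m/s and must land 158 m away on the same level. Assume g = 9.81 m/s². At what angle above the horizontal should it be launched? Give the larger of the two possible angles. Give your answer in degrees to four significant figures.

83.66°

R = v₀² sin 2θ / g gives sin 2θ = gR/v₀² = 9.81·158/84.0² = 0.2197.
2θ = 12.69° or 180° − 12.69° = 167.3°, so θ = 6.345° or 83.66°.
The larger angle is 83.66°.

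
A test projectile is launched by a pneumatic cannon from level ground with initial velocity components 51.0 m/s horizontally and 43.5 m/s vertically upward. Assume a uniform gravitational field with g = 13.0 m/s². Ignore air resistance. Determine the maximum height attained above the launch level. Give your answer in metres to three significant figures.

Maximum height: H = v_y0² / (2g) = 43.50² / (2 × 13.0) = 72.78 m.

72.8 m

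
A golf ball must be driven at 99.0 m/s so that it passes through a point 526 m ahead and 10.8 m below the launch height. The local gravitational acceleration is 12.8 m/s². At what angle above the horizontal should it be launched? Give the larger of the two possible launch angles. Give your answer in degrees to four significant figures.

Trajectory: y = x tanθ − g x² (1 + tan²θ)/(2v₀²). With x = 526, y = −10.8, v₀ = 99.0, g = 12.8:
180.7 tan²θ − 526 tanθ + (169.9) = 0.
tanθ = [526 ± √(526² − 4 × 180.7 × (169.9))] / (2 × 180.7) = (526 ± 392.3) / 361.3, giving tanθ = 0.3700 or 2.541.
θ = 20.30° or 68.52°; the larger is 68.52°.

68.52°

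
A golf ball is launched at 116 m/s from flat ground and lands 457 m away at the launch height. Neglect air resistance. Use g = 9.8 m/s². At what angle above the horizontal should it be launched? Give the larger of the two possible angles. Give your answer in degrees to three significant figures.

R = v₀² sin 2θ / g gives sin 2θ = gR/v₀² = 9.80·457/116² = 0.3328.
2θ = 19.44° or 180° − 19.44° = 160.6°, so θ = 9.720° or 80.28°.
The larger angle is 80.28°.

80.3°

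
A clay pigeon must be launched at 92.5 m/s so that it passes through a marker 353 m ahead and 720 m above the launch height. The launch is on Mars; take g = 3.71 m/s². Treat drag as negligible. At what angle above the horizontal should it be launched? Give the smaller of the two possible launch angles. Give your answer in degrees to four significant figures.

Trajectory: y = x tanθ − g x² (1 + tan²θ)/(2v₀²). With x = 353, y = 720, v₀ = 92.5, g = 3.71:
27.02 tan²θ − 353 tanθ + (747.0) = 0.
tanθ = [353 ± √(353² − 4 × 27.02 × (747.0))] / (2 × 27.02) = (353 ± 209.5) / 54.03, giving tanθ = 2.656 or 10.41.
θ = 69.37° or 84.51°; the smaller is 69.37°.

69.37°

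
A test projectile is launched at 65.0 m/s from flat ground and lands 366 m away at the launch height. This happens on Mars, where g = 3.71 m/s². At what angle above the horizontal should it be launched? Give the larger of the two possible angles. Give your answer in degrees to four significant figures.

R = v₀² sin 2θ / g gives sin 2θ = gR/v₀² = 3.71·366/65.0² = 0.3214.
2θ = 18.75° or 180° − 18.75° = 161.3°, so θ = 9.373° or 80.63°.
The larger angle is 80.63°.

80.63°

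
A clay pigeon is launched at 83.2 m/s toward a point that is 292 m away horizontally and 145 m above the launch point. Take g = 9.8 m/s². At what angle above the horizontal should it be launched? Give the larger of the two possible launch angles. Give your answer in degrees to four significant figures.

75.91°

Trajectory: y = x tanθ − g x² (1 + tan²θ)/(2v₀²). With x = 292, y = 145, v₀ = 83.2, g = 9.80:
60.36 tan²θ − 292 tanθ + (205.4) = 0.
tanθ = [292 ± √(292² − 4 × 60.36 × (205.4))] / (2 × 60.36) = (292 ± 188.9) / 120.7, giving tanθ = 0.8540 or 3.984.
θ = 40.50° or 75.91°; the larger is 75.91°.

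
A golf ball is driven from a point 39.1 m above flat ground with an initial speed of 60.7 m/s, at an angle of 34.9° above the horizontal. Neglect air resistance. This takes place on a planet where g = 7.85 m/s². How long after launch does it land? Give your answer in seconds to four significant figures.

9.859 s

Components: vₓ = 60.70 cos 34.9° = 49.78 m/s, v_y0 = 60.70 sin 34.9° = 34.73 m/s.
With up positive and y = 0 at the ground: y(t) = 39.1 + (34.73) t − 3.925 t². Setting y = 0 and taking the positive root: t = [34.73 + √(34.73² + 2·7.85·39.1)] / 7.85 = (34.73 + 42.66) / 7.85 = 9.859 s.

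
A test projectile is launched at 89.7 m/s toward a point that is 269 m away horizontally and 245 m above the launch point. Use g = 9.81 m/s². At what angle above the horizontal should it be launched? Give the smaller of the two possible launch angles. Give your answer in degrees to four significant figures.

Trajectory: y = x tanθ − g x² (1 + tan²θ)/(2v₀²). With x = 269, y = 245, v₀ = 89.7, g = 9.81:
44.11 tan²θ − 269 tanθ + (289.1) = 0.
tanθ = [269 ± √(269² − 4 × 44.11 × (289.1))] / (2 × 44.11) = (269 ± 146.1) / 88.22, giving tanθ = 1.393 or 4.705.
θ = 54.33° or 78.00°; the smaller is 54.33°.

54.33°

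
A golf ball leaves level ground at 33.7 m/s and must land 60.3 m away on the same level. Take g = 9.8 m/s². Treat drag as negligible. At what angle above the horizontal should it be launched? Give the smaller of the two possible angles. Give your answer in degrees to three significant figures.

From R = (v₀²/g) sin 2θ: sin 2θ = 9.80 × 60.3 / 1135.7 = 0.5203.
2θ = 31.35° or 180° − 31.35° = 148.6°, so θ = 15.68° or 74.32°.
The smaller angle is 15.68°.

15.7°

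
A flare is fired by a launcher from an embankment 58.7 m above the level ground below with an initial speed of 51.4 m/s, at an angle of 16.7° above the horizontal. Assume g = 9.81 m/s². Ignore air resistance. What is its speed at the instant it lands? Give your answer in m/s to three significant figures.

61.6 m/s

Components: vₓ = 51.40 cos 16.7° = 49.23 m/s, v_y0 = 51.40 sin 16.7° = 14.77 m/s.
Vertical motion (up positive, ground at y = 0): 4.905 t² − (14.77) t − 58.7 = 0, so t = (14.77 + √(14.77² + 2·9.81·58.7)) / 9.81 = (14.77 + 37.01) / 9.81 = 5.278 s.
Vertical velocity at impact: v_y = v_y0 − g t = 14.77 − 9.81 × 5.278 = −37.01 m/s.
Speed: |v| = √(vₓ² + v_y²) = √(49.23² + 37.01²) = 61.59 m/s.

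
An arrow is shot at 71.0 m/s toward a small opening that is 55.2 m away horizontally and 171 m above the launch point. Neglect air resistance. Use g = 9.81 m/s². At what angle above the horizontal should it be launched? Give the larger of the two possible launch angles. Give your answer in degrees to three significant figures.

86.1°

Trajectory: y = x tanθ − g x² (1 + tan²θ)/(2v₀²). With x = 55.2, y = 171, v₀ = 71.0, g = 9.81:
2.965 tan²θ − 55.2 tanθ + (174.0) = 0.
tanθ = [55.2 ± √(55.2² − 4 × 2.965 × (174.0))] / (2 × 2.965) = (55.2 ± 31.37) / 5.930, giving tanθ = 4.019 or 14.60.
θ = 76.03° or 86.08°; the larger is 86.08°.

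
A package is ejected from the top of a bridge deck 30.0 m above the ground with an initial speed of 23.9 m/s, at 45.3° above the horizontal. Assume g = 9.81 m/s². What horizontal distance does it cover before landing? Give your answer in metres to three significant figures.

79.9 m

Resolve: vₓ = 23.90 cos 45.3° = 16.81 m/s and v_y0 = 23.90 sin 45.3° = 16.99 m/s.
Vertical motion (up positive, ground at y = 0): 4.905 t² − (16.99) t − 30.0 = 0, so t = (16.99 + √(16.99² + 2·9.81·30.0)) / 9.81 = (16.99 + 29.62) / 9.81 = 4.751 s.
Horizontal distance: R = vₓ t = 16.81 × 4.751 = 79.87 m.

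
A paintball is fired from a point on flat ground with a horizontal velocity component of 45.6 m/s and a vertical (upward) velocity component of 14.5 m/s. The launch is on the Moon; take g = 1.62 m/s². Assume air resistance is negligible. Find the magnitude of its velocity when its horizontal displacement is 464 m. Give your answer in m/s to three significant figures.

45.6 m/s

At x = 464 m, t = x/vₓ = 464/45.60 = 10.18 s.
Vertical velocity there: v_y = v_y0 − g t = 14.50 − 1.62 × 10.18 = −1.984 m/s.
Speed: √(vₓ² + v_y²) = √(45.60² + 1.984²) = 45.64 m/s.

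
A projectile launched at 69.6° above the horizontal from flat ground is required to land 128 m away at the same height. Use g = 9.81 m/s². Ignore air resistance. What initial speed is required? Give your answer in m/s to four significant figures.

43.84 m/s

Level-ground range: R = v₀² sin(2θ)/g, so v₀ = √(gR / sin 2θ).
v₀ = √(9.81 × 128 / sin 139.2°) = √(1256 / 0.6534) = √1921.7 = 43.84 m/s.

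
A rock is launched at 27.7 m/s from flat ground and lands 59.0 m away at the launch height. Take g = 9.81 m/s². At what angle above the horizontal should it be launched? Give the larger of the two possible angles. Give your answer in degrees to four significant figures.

65.52°

R = v₀² sin 2θ / g gives sin 2θ = gR/v₀² = 9.81·59.0/27.7² = 0.7543.
2θ = 48.97° or 180° − 48.97° = 131.0°, so θ = 24.48° or 65.52°.
The larger angle is 65.52°.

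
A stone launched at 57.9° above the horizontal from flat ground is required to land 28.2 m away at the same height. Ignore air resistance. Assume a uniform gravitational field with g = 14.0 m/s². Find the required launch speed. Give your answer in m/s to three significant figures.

On level ground R = v₀² sin 2θ / g ⇒ v₀ = √(gR / sin 2θ).
v₀ = √(14.0 × 28.2 / sin 115.8°) = √(394.8 / 0.9003) = √438.51 = 20.94 m/s.

20.9 m/s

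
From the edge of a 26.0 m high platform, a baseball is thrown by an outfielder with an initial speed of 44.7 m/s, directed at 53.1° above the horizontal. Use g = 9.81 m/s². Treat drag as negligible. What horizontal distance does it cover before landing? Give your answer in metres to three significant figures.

213 m

Horizontal component vₓ = 44.70 cos 53.1° = 26.84 m/s; vertical v_y0 = 44.70 sin 53.1° = 35.75 m/s.
The projectile lands when y = 26.0 + (35.75) t − ½·9.81·t² = 0. Positive root: t = (35.75 + √(35.75² + 2·9.81·26.0)) / 9.81 = (35.75 + 42.28) / 9.81 = 7.954 s.
Horizontal distance: R = vₓ t = 26.84 × 7.954 = 213.5 m.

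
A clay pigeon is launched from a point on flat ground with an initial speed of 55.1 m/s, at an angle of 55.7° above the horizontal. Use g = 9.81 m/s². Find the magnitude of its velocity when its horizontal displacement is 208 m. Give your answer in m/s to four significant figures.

37.04 m/s

vₓ = 55.10 cos 55.7° = 31.05 m/s; v_y0 = 55.10 sin 55.7° = 45.52 m/s.
x = vₓ t ⇒ t = 208/31.05 = 6.699 s.
Vertical velocity there: v_y = v_y0 − g t = 45.52 − 9.81 × 6.699 = −20.20 m/s.
Speed: √(vₓ² + v_y²) = √(31.05² + 20.20²) = 37.04 m/s.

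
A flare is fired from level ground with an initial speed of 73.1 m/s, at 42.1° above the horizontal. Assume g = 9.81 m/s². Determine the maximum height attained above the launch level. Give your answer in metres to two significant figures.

120 m

Horizontal component vₓ = 73.10 cos 42.1° = 54.24 m/s; vertical v_y0 = 73.10 sin 42.1° = 49.01 m/s.
At the apex v_y = 0, so H = v_y0²/(2g) = 49.01²/19.62 = 122.4 m.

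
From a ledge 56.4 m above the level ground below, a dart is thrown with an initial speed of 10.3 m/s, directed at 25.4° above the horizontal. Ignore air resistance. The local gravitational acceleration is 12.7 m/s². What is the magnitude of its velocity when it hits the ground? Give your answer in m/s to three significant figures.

Horizontal component vₓ = 10.30 cos 25.4° = 9.304 m/s; vertical v_y0 = 10.30 sin 25.4° = 4.418 m/s.
The projectile lands when y = 56.4 + (4.418) t − ½·12.7·t² = 0. Positive root: t = (4.418 + √(4.418² + 2·12.7·56.4)) / 12.7 = (4.418 + 38.11) / 12.7 = 3.348 s.
Vertical velocity at impact: v_y = v_y0 − g t = 4.418 − 12.7 × 3.348 = −38.11 m/s.
Speed: |v| = √(vₓ² + v_y²) = √(9.304² + 38.11²) = 39.23 m/s.

39.2 m/s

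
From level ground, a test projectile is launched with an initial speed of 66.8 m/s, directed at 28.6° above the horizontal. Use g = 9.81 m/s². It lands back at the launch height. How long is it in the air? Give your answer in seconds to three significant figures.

6.52 s

vₓ = 66.80 cos 28.6° = 58.65 m/s; v_y0 = 66.80 sin 28.6° = 31.98 m/s.
Time of flight on level ground: T = 2 v_y0 / g = 2 × 31.98 / 9.81 = 6.519 s.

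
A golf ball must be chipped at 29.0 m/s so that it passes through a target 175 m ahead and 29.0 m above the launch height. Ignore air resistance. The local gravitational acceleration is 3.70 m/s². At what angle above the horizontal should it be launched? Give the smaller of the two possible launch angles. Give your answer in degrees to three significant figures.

38.4°

Trajectory: y = x tanθ − g x² (1 + tan²θ)/(2v₀²). With x = 175, y = 29.0, v₀ = 29.0, g = 3.70:
67.37 tan²θ − 175 tanθ + (96.37) = 0.
tanθ = [175 ± √(175² − 4 × 67.37 × (96.37))] / (2 × 67.37) = (175 ± 68.24) / 134.7, giving tanθ = 0.7924 or 1.805.
θ = 38.39° or 61.02°; the smaller is 38.39°.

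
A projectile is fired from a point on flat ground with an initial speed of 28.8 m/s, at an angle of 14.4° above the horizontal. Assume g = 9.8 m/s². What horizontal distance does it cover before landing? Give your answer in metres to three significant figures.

40.8 m

vₓ = 28.80 cos 14.4° = 27.90 m/s; v_y0 = 28.80 sin 14.4° = 7.162 m/s.
Flight time T = 2 v_y0 / g = 1.462 s.
Horizontal distance R = vₓ T = 27.90 × 1.462 = 40.77 m.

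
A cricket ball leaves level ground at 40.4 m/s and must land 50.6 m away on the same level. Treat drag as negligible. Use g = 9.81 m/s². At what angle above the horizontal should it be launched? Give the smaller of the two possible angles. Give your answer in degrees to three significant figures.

Level-ground range R = v₀² sin(2θ)/g ⇒ sin(2θ) = gR/v₀² = 9.81 × 50.6 / 40.4² = 0.3041.
2θ = 17.71° or 180° − 17.71° = 162.3°, so θ = 8.853° or 81.15°.
The smaller angle is 8.853°.

8.85°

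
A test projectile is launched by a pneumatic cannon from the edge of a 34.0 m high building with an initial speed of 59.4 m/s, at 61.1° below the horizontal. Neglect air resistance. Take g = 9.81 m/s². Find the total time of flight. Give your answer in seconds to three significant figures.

Components: vₓ = 59.40 cos 61.1° = 28.71 m/s, v_y0 = −52.00 m/s (downward).
Vertical motion (up positive, ground at y = 0): 4.905 t² − (−52.00) t − 34.0 = 0, so t = (−52.00 + √(52.00² + 2·9.81·34.0)) / 9.81 = (−52.00 + 58.06) / 9.81 = 0.6178 s.

0.618 s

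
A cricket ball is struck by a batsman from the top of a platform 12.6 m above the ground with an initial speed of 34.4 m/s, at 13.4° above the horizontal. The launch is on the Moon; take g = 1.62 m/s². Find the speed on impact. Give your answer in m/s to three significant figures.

Resolve: vₓ = 34.40 cos 13.4° = 33.46 m/s and v_y0 = 34.40 sin 13.4° = 7.972 m/s.
Vertical motion (up positive, ground at y = 0): 0.8100 t² − (7.972) t − 12.6 = 0, so t = (7.972 + √(7.972² + 2·1.62·12.6)) / 1.62 = (7.972 + 10.22) / 1.62 = 11.23 s.
Vertical velocity at impact: v_y = v_y0 − g t = 7.972 − 1.62 × 11.23 = −10.22 m/s.
Speed: |v| = √(vₓ² + v_y²) = √(33.46² + 10.22²) = 34.99 m/s.

35.0 m/s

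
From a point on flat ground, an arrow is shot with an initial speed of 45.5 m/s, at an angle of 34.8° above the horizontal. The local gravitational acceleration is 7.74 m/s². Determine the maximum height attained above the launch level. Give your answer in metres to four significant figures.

43.56 m

Resolve: vₓ = 45.50 cos 34.8° = 37.36 m/s and v_y0 = 45.50 sin 34.8° = 25.97 m/s.
Maximum height: H = v_y0² / (2g) = 25.97² / (2 × 7.74) = 43.56 m.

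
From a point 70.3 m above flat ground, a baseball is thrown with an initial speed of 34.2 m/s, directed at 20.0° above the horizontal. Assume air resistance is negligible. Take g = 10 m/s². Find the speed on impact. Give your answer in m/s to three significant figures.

50.8 m/s

vₓ = 34.20 cos 20.0° = 32.14 m/s; v_y0 = 34.20 sin 20.0° = 11.70 m/s.
The projectile lands when y = 70.3 + (11.70) t − ½·10.0·t² = 0. Positive root: t = (11.70 + √(11.70² + 2·10.0·70.3)) / 10.0 = (11.70 + 39.28) / 10.0 = 5.098 s.
Vertical velocity at impact: v_y = v_y0 − g t = 11.70 − 10.0 × 5.098 = −39.28 m/s.
Speed: |v| = √(vₓ² + v_y²) = √(32.14² + 39.28²) = 50.75 m/s.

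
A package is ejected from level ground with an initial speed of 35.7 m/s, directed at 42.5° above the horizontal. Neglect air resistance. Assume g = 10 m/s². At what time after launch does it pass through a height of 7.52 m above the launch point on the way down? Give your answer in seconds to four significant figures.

vₓ = 35.70 cos 42.5° = 26.32 m/s; v_y0 = 35.70 sin 42.5° = 24.12 m/s.
Height y(t) = 24.12 t − 5.000 t² = 7.52 gives 5.000 t² − 24.12 t + 7.52 = 0.
t = [24.12 ± √(24.12² − 2·10.0·7.52)] / 10.0 = (24.12 ± 20.77) / 10.0, so t = 0.3351 s or t = 4.489 s.
The descending-branch root is 4.489 s.

4.489 s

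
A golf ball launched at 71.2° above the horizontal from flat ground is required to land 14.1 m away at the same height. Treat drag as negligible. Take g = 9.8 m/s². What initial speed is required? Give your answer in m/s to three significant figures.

On level ground R = v₀² sin 2θ / g ⇒ v₀ = √(gR / sin 2θ).
v₀ = √(9.80 × 14.1 / sin 142.4°) = √(138.2 / 0.6101) = √226.47 = 15.05 m/s.

15.0 m/s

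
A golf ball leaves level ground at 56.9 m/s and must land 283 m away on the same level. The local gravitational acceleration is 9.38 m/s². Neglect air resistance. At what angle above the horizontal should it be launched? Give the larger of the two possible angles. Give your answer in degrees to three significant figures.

62.5°

R = v₀² sin 2θ / g gives sin 2θ = gR/v₀² = 9.38·283/56.9² = 0.8199.
2θ = 55.08° or 180° − 55.08° = 124.9°, so θ = 27.54° or 62.46°.
The larger angle is 62.46°.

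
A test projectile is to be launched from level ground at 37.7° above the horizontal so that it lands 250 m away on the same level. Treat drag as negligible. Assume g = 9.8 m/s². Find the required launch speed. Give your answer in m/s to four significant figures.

50.32 m/s

From R = (v₀² / g) sin 2θ: v₀ = √(gR / sin 2θ).
v₀ = √(9.80 × 250 / sin 75.40°) = √(2450 / 0.9677) = √2531.8 = 50.32 m/s.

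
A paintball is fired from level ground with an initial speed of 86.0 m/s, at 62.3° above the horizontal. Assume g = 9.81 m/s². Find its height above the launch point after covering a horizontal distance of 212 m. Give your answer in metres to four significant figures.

265.9 m

Horizontal component vₓ = 86.00 cos 62.3° = 39.98 m/s; vertical v_y0 = 86.00 sin 62.3° = 76.14 m/s.
Time to reach x = 212 m: t = x/vₓ = 212/39.98 = 5.303 s.
Height: y = v_y0 t − ½ g t² = 76.14 × 5.303 − 4.905 × 5.303² = 403.8 − 137.9 = 265.9 m.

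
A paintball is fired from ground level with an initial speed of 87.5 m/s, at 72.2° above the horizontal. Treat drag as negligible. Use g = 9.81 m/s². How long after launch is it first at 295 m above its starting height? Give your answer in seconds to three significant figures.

Resolve: vₓ = 87.50 cos 72.2° = 26.75 m/s and v_y0 = 87.50 sin 72.2° = 83.31 m/s.
Height y(t) = 83.31 t − 4.905 t² = 295 gives 4.905 t² − 83.31 t + 295 = 0.
Quadratic formula: t = (83.31 ± √1152.9) / 9.81 = (83.31 ± 33.95) / 9.81 → t = 5.031 s or 11.95 s.
The first (ascending) time is 5.031 s.

5.03 s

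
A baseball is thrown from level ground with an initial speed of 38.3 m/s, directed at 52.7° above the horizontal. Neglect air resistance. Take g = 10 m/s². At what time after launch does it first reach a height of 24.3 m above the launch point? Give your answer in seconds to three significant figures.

0.944 s

Horizontal component vₓ = 38.30 cos 52.7° = 23.21 m/s; vertical v_y0 = 38.30 sin 52.7° = 30.47 m/s.
Require v_y0 t − ½ g t² = 24.3, i.e. 5.000 t² − 30.47 t + 24.3 = 0.
Quadratic formula: t = (30.47 ± √442.22) / 10.0 = (30.47 ± 21.03) / 10.0 → t = 0.9438 s or 5.150 s.
The first (ascending) time is 0.9438 s.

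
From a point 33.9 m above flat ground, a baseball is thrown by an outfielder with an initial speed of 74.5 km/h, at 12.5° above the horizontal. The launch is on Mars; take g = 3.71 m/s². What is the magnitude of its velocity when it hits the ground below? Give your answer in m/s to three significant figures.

26.1 m/s

Convert: 74.5 km/h = 74.5/3.6 = 20.69 m/s.
Resolve: vₓ = 20.69 cos 12.5° = 20.20 m/s and v_y0 = 20.69 sin 12.5° = 4.479 m/s.
The projectile lands when y = 33.9 + (4.479) t − ½·3.71·t² = 0. Positive root: t = (4.479 + √(4.479² + 2·3.71·33.9)) / 3.71 = (4.479 + 16.48) / 3.71 = 5.649 s.
Vertical velocity at impact: v_y = v_y0 − g t = 4.479 − 3.71 × 5.649 = −16.48 m/s.
Speed: |v| = √(vₓ² + v_y²) = √(20.20² + 16.48²) = 26.07 m/s.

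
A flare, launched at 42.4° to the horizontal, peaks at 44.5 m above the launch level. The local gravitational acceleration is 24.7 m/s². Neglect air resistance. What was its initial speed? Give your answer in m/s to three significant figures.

At the peak v_y = 0, so v_y0 = √(2gH) = √(2 × 24.7 × 44.5) = 46.89 m/s.
v_y0 = v₀ sin θ ⇒ v₀ = 46.89 / sin 42.4° = 69.53 m/s.

69.5 m/s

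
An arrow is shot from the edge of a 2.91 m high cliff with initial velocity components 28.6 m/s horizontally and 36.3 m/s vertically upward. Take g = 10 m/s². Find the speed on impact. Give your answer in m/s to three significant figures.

46.8 m/s

The projectile lands when y = 2.91 + (36.30) t − ½·10.0·t² = 0. Positive root: t = (36.30 + √(36.30² + 2·10.0·2.91)) / 10.0 = (36.30 + 37.09) / 10.0 = 7.339 s.
Vertical velocity at impact: v_y = v_y0 − g t = 36.30 − 10.0 × 7.339 = −37.09 m/s.
Speed: |v| = √(vₓ² + v_y²) = √(28.60² + 37.09²) = 46.84 m/s.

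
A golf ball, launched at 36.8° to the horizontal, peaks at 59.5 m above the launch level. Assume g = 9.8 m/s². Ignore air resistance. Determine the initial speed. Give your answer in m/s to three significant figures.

At the peak v_y = 0, so v_y0 = √(2gH) = √(2 × 9.80 × 59.5) = 34.15 m/s.
v_y0 = v₀ sin θ ⇒ v₀ = 34.15 / sin 36.8° = 57.01 m/s.

57.0 m/s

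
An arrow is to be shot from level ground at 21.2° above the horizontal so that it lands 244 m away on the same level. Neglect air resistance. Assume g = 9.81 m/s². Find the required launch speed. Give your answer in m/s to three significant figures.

On level ground R = v₀² sin 2θ / g ⇒ v₀ = √(gR / sin 2θ).
v₀ = √(9.81 × 244 / sin 42.40°) = √(2394 / 0.6743) = √3549.8 = 59.58 m/s.

59.6 m/s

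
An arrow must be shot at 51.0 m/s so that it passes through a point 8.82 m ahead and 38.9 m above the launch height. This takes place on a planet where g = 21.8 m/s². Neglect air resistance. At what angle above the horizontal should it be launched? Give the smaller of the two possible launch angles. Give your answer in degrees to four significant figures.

Trajectory: y = x tanθ − g x² (1 + tan²θ)/(2v₀²). With x = 8.82, y = 38.9, v₀ = 51.0, g = 21.8:
0.3260 tan²θ − 8.82 tanθ + (39.23) = 0.
tanθ = [8.82 ± √(8.82² − 4 × 0.3260 × (39.23))] / (2 × 0.3260) = (8.82 ± 5.161) / 0.6520, giving tanθ = 5.611 or 21.44.
θ = 79.90° or 87.33°; the smaller is 79.90°.

79.90°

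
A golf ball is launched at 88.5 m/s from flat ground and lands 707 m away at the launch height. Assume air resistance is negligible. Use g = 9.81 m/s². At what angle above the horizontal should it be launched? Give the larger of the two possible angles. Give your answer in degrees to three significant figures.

58.8°

R = v₀² sin 2θ / g gives sin 2θ = gR/v₀² = 9.81·707/88.5² = 0.8855.
2θ = 62.32° or 180° − 62.32° = 117.7°, so θ = 31.16° or 58.84°.
The larger angle is 58.84°.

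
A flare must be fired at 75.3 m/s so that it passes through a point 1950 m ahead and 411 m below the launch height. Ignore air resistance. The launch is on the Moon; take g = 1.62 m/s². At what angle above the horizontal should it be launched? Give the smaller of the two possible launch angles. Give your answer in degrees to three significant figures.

Trajectory: y = x tanθ − g x² (1 + tan²θ)/(2v₀²). With x = 1950, y = −411, v₀ = 75.3, g = 1.62:
543.2 tan²θ − 1950 tanθ + (132.2) = 0.
tanθ = [1950 ± √(1950² − 4 × 543.2 × (132.2))] / (2 × 543.2) = (1950 ± 1875) / 1086, giving tanθ = 0.06913 or 3.521.
θ = 3.955° or 74.14°; the smaller is 3.955°.

3.95°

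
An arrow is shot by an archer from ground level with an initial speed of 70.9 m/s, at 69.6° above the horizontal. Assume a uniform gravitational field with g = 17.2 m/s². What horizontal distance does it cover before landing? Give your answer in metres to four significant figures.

191.0 m

Components: vₓ = 70.90 cos 69.6° = 24.71 m/s, v_y0 = 70.90 sin 69.6° = 66.45 m/s.
Flight time T = 2 v_y0 / g = 7.727 s.
Range: R = vₓ T = 24.71 × 7.727 = 191.0 m.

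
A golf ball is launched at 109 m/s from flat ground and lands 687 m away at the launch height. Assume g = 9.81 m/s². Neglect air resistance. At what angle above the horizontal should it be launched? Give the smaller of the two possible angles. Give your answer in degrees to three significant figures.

From R = (v₀²/g) sin 2θ: sin 2θ = 9.81 × 687 / 11881 = 0.5672.
2θ = 34.56° or 180° − 34.56° = 145.4°, so θ = 17.28° or 72.72°.
The smaller angle is 17.28°.

17.3°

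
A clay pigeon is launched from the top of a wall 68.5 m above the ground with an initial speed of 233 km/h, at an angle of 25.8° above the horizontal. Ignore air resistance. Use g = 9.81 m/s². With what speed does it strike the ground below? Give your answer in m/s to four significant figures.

74.38 m/s

Convert: 233 km/h = 233/3.6 = 64.72 m/s.
vₓ = 64.72 cos 25.8° = 58.27 m/s; v_y0 = 64.72 sin 25.8° = 28.17 m/s.
The projectile lands when y = 68.5 + (28.17) t − ½·9.81·t² = 0. Positive root: t = (28.17 + √(28.17² + 2·9.81·68.5)) / 9.81 = (28.17 + 46.23) / 9.81 = 7.584 s.
Vertical velocity at impact: v_y = v_y0 − g t = 28.17 − 9.81 × 7.584 = −46.23 m/s.
Speed: |v| = √(vₓ² + v_y²) = √(58.27² + 46.23²) = 74.38 m/s.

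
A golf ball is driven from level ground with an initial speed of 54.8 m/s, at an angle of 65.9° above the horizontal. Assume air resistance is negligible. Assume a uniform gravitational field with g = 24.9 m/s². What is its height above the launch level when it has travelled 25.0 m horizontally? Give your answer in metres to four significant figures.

40.35 m

Resolve: vₓ = 54.80 cos 65.9° = 22.38 m/s and v_y0 = 54.80 sin 65.9° = 50.02 m/s.
Time to reach x = 25.0 m: t = x/vₓ = 25.0/22.38 = 1.117 s.
Height: y = v_y0 t − ½ g t² = 50.02 × 1.117 − 12.45 × 1.117² = 55.89 − 15.54 = 40.35 m.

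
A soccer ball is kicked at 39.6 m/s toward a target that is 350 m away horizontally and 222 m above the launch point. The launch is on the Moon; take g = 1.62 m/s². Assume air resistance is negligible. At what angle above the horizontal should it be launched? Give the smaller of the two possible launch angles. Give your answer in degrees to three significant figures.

44.8°

Trajectory: y = x tanθ − g x² (1 + tan²θ)/(2v₀²). With x = 350, y = 222, v₀ = 39.6, g = 1.62:
63.27 tan²θ − 350 tanθ + (285.3) = 0.
tanθ = [350 ± √(350² − 4 × 63.27 × (285.3))] / (2 × 63.27) = (350 ± 224.3) / 126.5, giving tanθ = 0.9935 or 4.538.
θ = 44.81° or 77.57°; the smaller is 44.81°.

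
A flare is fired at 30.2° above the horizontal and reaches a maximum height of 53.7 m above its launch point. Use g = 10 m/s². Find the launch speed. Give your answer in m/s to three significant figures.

At the peak v_y = 0, so v_y0 = √(2gH) = √(2 × 10.0 × 53.7) = 32.77 m/s.
v_y0 = v₀ sin θ ⇒ v₀ = 32.77 / sin 30.2° = 65.15 m/s.

65.2 m/s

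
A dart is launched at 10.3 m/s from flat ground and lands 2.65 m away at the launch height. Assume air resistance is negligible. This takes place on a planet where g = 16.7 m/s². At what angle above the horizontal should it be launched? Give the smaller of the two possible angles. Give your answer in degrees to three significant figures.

R = v₀² sin 2θ / g gives sin 2θ = gR/v₀² = 16.7·2.65/10.3² = 0.4171.
2θ = 24.65° or 180° − 24.65° = 155.3°, so θ = 12.33° or 77.67°.
The smaller angle is 12.33°.

12.3°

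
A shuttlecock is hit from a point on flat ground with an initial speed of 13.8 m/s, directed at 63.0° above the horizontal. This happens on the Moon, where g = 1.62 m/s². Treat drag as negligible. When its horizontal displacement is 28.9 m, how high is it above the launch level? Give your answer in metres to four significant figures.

39.48 m

Resolve: vₓ = 13.80 cos 63.0° = 6.265 m/s and v_y0 = 13.80 sin 63.0° = 12.30 m/s.
At x = 28.9 m, t = x/vₓ = 28.9/6.265 = 4.613 s.
Height: y = v_y0 t − ½ g t² = 12.30 × 4.613 − 0.8100 × 4.613² = 56.72 − 17.24 = 39.48 m.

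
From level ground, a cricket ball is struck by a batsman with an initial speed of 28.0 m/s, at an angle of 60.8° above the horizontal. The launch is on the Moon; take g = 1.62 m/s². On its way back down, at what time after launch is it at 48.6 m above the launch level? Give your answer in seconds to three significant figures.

28.0 s

Components: vₓ = 28.00 cos 60.8° = 13.66 m/s, v_y0 = 28.00 sin 60.8° = 24.44 m/s.
Height y(t) = 24.44 t − 0.8100 t² = 48.6 gives 0.8100 t² − 24.44 t + 48.6 = 0.
Quadratic formula: t = (24.44 ± √439.94) / 1.62 = (24.44 ± 20.97) / 1.62 → t = 2.140 s or 28.03 s.
The descending-branch root is 28.03 s.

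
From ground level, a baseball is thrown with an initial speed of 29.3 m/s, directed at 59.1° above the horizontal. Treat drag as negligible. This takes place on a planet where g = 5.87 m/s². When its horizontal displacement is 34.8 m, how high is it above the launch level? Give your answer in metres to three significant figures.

42.4 m

vₓ = 29.30 cos 59.1° = 15.05 m/s; v_y0 = 29.30 sin 59.1° = 25.14 m/s.
At x = 34.8 m, t = x/vₓ = 34.8/15.05 = 2.313 s.
Height: y = v_y0 t − ½ g t² = 25.14 × 2.313 − 2.935 × 2.313² = 58.15 − 15.70 = 42.45 m.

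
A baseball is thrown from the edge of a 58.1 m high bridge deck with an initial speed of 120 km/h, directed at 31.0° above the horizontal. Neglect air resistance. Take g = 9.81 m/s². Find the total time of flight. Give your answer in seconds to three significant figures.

Convert: 120 km/h = 120/3.6 = 33.33 m/s.
vₓ = 33.33 cos 31.0° = 28.57 m/s; v_y0 = 33.33 sin 31.0° = 17.17 m/s.
With up positive and y = 0 at the ground: y(t) = 58.1 + (17.17) t − 4.905 t². Setting y = 0 and taking the positive root: t = [17.17 + √(17.17² + 2·9.81·58.1)] / 9.81 = (17.17 + 37.88) / 9.81 = 5.611 s.

5.61 s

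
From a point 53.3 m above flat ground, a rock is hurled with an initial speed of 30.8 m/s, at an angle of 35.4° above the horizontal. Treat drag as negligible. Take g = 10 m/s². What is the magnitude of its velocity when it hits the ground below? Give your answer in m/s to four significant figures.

44.88 m/s

vₓ = 30.80 cos 35.4° = 25.11 m/s; v_y0 = 30.80 sin 35.4° = 17.84 m/s.
The projectile lands when y = 53.3 + (17.84) t − ½·10.0·t² = 0. Positive root: t = (17.84 + √(17.84² + 2·10.0·53.3)) / 10.0 = (17.84 + 37.21) / 10.0 = 5.505 s.
Vertical velocity at impact: v_y = v_y0 − g t = 17.84 − 10.0 × 5.505 = −37.21 m/s.
Speed: |v| = √(vₓ² + v_y²) = √(25.11² + 37.21²) = 44.88 m/s.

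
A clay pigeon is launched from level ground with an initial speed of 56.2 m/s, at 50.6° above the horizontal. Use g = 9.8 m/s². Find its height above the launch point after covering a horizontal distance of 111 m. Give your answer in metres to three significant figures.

87.7 m

vₓ = 56.20 cos 50.6° = 35.67 m/s; v_y0 = 56.20 sin 50.6° = 43.43 m/s.
x = vₓ t ⇒ t = 111/35.67 = 3.112 s.
Height: y = v_y0 t − ½ g t² = 43.43 × 3.112 − 4.900 × 3.112² = 135.1 − 47.45 = 87.69 m.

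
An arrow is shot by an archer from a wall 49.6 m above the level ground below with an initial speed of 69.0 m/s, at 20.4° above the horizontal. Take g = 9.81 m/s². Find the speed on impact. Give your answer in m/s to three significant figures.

75.7 m/s

vₓ = 69.00 cos 20.4° = 64.67 m/s; v_y0 = 69.00 sin 20.4° = 24.05 m/s.
With up positive and y = 0 at the ground: y(t) = 49.6 + (24.05) t − 4.905 t². Setting y = 0 and taking the positive root: t = [24.05 + √(24.05² + 2·9.81·49.6)] / 9.81 = (24.05 + 39.39) / 9.81 = 6.467 s.
Vertical velocity at impact: v_y = v_y0 − g t = 24.05 − 9.81 × 6.467 = −39.39 m/s.
Speed: |v| = √(vₓ² + v_y²) = √(64.67² + 39.39²) = 75.72 m/s.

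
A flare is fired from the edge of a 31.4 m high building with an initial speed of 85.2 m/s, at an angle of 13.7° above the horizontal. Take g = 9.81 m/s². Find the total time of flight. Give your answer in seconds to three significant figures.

Horizontal component vₓ = 85.20 cos 13.7° = 82.78 m/s; vertical v_y0 = 85.20 sin 13.7° = 20.18 m/s.
With up positive and y = 0 at the ground: y(t) = 31.4 + (20.18) t − 4.905 t². Setting y = 0 and taking the positive root: t = [20.18 + √(20.18² + 2·9.81·31.4)] / 9.81 = (20.18 + 31.99) / 9.81 = 5.318 s.

5.32 s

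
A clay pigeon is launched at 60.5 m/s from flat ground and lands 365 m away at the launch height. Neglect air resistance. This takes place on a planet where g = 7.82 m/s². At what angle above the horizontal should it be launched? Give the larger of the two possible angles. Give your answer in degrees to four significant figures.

R = v₀² sin 2θ / g gives sin 2θ = gR/v₀² = 7.82·365/60.5² = 0.7798.
2θ = 51.24° or 180° − 51.24° = 128.8°, so θ = 25.62° or 64.38°.
The larger angle is 64.38°.

64.38°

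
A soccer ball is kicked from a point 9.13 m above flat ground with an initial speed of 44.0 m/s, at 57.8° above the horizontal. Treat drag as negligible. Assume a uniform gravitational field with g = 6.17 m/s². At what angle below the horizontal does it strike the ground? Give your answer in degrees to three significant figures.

vₓ = 44.00 cos 57.8° = 23.45 m/s; v_y0 = 44.00 sin 57.8° = 37.23 m/s.
The projectile lands when y = 9.13 + (37.23) t − ½·6.17·t² = 0. Positive root: t = (37.23 + √(37.23² + 2·6.17·9.13)) / 6.17 = (37.23 + 38.72) / 6.17 = 12.31 s.
At impact: v_y = v_y0 − g t = −38.72 m/s; vₓ = 23.45 m/s.
Angle below horizontal: arctan(|v_y|/vₓ) = arctan(38.72/23.45) = 58.80°.

58.8°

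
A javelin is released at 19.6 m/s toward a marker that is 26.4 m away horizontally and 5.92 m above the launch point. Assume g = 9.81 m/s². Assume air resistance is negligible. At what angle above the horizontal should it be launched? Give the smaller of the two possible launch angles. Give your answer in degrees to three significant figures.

36.9°

Trajectory: y = x tanθ − g x² (1 + tan²θ)/(2v₀²). With x = 26.4, y = 5.92, v₀ = 19.6, g = 9.81:
8.899 tan²θ − 26.4 tanθ + (14.82) = 0.
tanθ = [26.4 ± √(26.4² − 4 × 8.899 × (14.82))] / (2 × 8.899) = (26.4 ± 13.02) / 17.80, giving tanθ = 0.7519 or 2.215.
θ = 36.94° or 65.70°; the smaller is 36.94°.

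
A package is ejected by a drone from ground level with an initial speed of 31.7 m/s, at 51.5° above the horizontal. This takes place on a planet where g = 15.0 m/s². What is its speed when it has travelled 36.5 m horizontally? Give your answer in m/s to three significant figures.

20.0 m/s

Horizontal component vₓ = 31.70 cos 51.5° = 19.73 m/s; vertical v_y0 = 31.70 sin 51.5° = 24.81 m/s.
Time to reach x = 36.5 m: t = x/vₓ = 36.5/19.73 = 1.850 s.
Vertical velocity there: v_y = v_y0 − g t = 24.81 − 15.0 × 1.850 = −2.936 m/s.
Speed: √(vₓ² + v_y²) = √(19.73² + 2.936²) = 19.95 m/s.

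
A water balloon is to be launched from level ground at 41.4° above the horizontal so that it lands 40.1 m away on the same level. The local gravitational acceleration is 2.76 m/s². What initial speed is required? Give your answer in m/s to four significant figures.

10.56 m/s

From R = (v₀² / g) sin 2θ: v₀ = √(gR / sin 2θ).
v₀ = √(2.76 × 40.1 / sin 82.80°) = √(110.7 / 0.9921) = √111.56 = 10.56 m/s.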